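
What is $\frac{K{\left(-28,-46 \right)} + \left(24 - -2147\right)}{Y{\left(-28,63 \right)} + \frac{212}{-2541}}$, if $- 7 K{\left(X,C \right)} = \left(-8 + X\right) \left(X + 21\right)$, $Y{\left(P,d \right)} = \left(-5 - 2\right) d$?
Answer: $- \frac{5425035}{1120793} \approx -4.8404$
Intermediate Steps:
$Y{\left(P,d \right)} = - 7 d$
$K{\left(X,C \right)} = - \frac{\left(-8 + X\right) \left(21 + X\right)}{7}$ ($K{\left(X,C \right)} = - \frac{\left(-8 + X\right) \left(X + 21\right)}{7} = - \frac{\left(-8 + X\right) \left(21 + X\right)}{7}$)
$\frac{K{\left(-28,-46 \right)} + \left(24 - -2147\right)}{Y{\left(-28,63 \right)} + \frac{212}{-2541}} = \frac{\left(24 - -52 - \frac{\left(-28\right)^{2}}{7}\right) + \left(24 - -2147\right)}{\left(-7\right) 63 + \frac{212}{-2541}} = \frac{\left(24 + 52 - 112\right) + \left(24 + 2147\right)}{-441 + 212 \left(- \frac{1}{2541}\right)} = \frac{\left(24 + 52 - 112\right) + 2171}{-441 - \frac{212}{2541}} = \frac{-36 + 2171}{- \frac{1120793}{2541}} = 2135 \left(- \frac{2541}{1120793}\right) = - \frac{5425035}{1120793}$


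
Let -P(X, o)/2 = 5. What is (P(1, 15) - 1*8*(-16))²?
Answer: 13924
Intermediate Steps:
P(X, o) = -10 (P(X, o) = -2*5 = -10)
(P(1, 15) - 1*8*(-16))² = (-10 - 1*8*(-16))² = (-10 - 8*(-16))² = (-10 + 128)² = 118² = 13924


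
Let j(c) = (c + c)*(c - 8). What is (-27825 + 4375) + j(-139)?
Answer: 17416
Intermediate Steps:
j(c) = 2*c*(-8 + c) (j(c) = (2*c)*(-8 + c) = 2*c*(-8 + c))
(-27825 + 4375) + j(-139) = (-27825 + 4375) + 2*(-139)*(-8 - 139) = -23450 + 2*(-139)*(-147) = -23450 + 40866 = 17416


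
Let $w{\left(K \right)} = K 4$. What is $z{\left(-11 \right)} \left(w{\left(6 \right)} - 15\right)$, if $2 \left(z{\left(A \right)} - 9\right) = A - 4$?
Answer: $\frac{27}{2} \approx 13.5$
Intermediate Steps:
$z{\left(A \right)} = 7 + \frac{A}{2}$ ($z{\left(A \right)} = 9 + \frac{A - 4}{2} = 9 + \frac{-4 + A}{2} = 9 + \left(-2 + \frac{A}{2}\right) = 7 + \frac{A}{2}$)
$w{\left(K \right)} = 4 K$
$z{\left(-11 \right)} \left(w{\left(6 \right)} - 15\right) = \left(7 + \frac{1}{2} \left(-11\right)\right) \left(4 \cdot 6 - 15\right) = \left(7 - \frac{11}{2}\right) \left(24 - 15\right) = \frac{3}{2} \cdot 9 = \frac{27}{2}$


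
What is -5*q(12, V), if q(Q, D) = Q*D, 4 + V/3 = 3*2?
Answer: -360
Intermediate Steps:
V = 6 (V = -12 + 3*(3*2) = -12 + 3*6 = -12 + 18 = 6)
q(Q, D) = D*Q
-5*q(12, V) = -30*12 = -5*72 = -360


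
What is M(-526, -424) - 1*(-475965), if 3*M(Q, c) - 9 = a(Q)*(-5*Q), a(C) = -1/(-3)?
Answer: 4286342/9 ≈ 4.7626e+5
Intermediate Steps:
a(C) = ⅓ (a(C) = -1*(-⅓) = ⅓)
M(Q, c) = 3 - 5*Q/9 (M(Q, c) = 3 + ((-5*Q)/3)/3 = 3 + (-5*Q/3)/3 = 3 - 5*Q/9)
M(-526, -424) - 1*(-475965) = (3 - 5/9*(-526)) - 1*(-475965) = (3 + 2630/9) + 475965 = 2657/9 + 475965 = 4286342/9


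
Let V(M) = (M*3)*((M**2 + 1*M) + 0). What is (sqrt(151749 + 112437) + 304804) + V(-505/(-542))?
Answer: 48531720736277/159220088 + 3*sqrt(29354) ≈ 3.0532e+5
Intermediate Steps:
V(M) = 3*M*(M + M**2) (V(M) = (3*M)*((M**2 + M) + 0) = (3*M)*((M + M**2) + 0) = (3*M)*(M + M**2) = 3*M*(M + M**2))
(sqrt(151749 + 112437) + 304804) + V(-505/(-542)) = (sqrt(151749 + 112437) + 304804) + 3*(-505/(-542))**2*(1 - 505/(-542)) = (sqrt(264186) + 304804) + 3*(-505*(-1/542))**2*(1 - 505*(-1/542)) = (3*sqrt(29354) + 304804) + 3*(505/542)**2*(1 + 505/542) = (304804 + 3*sqrt(29354)) + 3*(255025/293764)*(1047/542) = (304804 + 3*sqrt(29354)) + 801033525/159220088 = 48531720736277/159220088 + 3*sqrt(29354)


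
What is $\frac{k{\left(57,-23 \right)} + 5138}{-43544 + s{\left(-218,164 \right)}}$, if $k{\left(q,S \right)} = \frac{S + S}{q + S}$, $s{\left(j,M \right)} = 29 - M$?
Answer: $- \frac{87323}{742543} \approx -0.1176$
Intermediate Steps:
$k{\left(q,S \right)} = \frac{2 S}{S + q}$
$\frac{k{\left(57,-23 \right)} + 5138}{-43544 + s{\left(-218,164 \right)}} = \frac{2 \left(-23\right) \frac{1}{-23 + 57} + 5138}{-43544 + \left(29 - 164\right)} = \frac{2 \left(-23\right) \frac{1}{34} + 5138}{-43544 + \left(29 - 164\right)} = \frac{2 \left(-23\right) \frac{1}{34} + 5138}{-43544 - 135} = \frac{- \frac{23}{17} + 5138}{-43679} = \frac{87323}{17} \left(- \frac{1}{43679}\right) = - \frac{87323}{742543}$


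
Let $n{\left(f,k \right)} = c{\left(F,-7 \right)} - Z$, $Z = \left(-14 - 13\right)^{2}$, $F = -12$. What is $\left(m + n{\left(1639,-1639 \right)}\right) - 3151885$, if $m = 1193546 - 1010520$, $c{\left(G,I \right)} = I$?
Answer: $-2969595$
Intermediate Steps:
$Z = 729$ ($Z = \left(-27\right)^{2} = 729$)
$n{\left(f,k \right)} = -736$ ($n{\left(f,k \right)} = -7 - 729 = -736$)
$m = 183026$
$\left(m + n{\left(1639,-1639 \right)}\right) - 3151885 = \left(183026 - 736\right) - 3151885 = 182290 - 3151885 = -2969595$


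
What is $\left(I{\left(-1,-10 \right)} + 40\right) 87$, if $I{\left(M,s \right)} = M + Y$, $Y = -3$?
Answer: $3132$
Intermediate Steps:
$I{\left(M,s \right)} = -3 + M$ ($I{\left(M,s \right)} = M - 3 = -3 + M$)
$\left(I{\left(-1,-10 \right)} + 40\right) 87 = \left(\left(-3 - 1\right) + 40\right) 87 = \left(-4 + 40\right) 87 = 36 \cdot 87 = 3132$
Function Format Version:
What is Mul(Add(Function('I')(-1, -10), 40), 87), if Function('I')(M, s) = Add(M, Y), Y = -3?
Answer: 3132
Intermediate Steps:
Function('I')(M, s) = Add(-3, M) (Function('I')(M, s) = Add(M, -3) = Add(-3, M))
Mul(Add(Function('I')(-1, -10), 40), 87) = Mul(Add(Add(-3, -1), 40), 87) = Mul(Add(-4, 40), 87) = Mul(36, 87) = 3132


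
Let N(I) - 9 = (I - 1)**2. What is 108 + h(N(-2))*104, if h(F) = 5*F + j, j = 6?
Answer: 10092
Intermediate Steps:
N(I) = 9 + (-1 + I)**2 (N(I) = 9 + (I - 1)**2 = 9 + (-1 + I)**2)
h(F) = 6 + 5*F (h(F) = 5*F + 6 = 6 + 5*F)
108 + h(N(-2))*104 = 108 + (6 + 5*(9 + (-1 - 2)**2))*104 = 108 + (6 + 5*(9 + (-3)**2))*104 = 108 + (6 + 5*(9 + 9))*104 = 108 + (6 + 5*18)*104 = 108 + (6 + 90)*104 = 108 + 96*104 = 108 + 9984 = 10092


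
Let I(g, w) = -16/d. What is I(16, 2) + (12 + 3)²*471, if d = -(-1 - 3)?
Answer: 105971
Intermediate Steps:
d = 4 (d = -1*(-4) = 4)
I(g, w) = -4 (I(g, w) = -16/4 = -16*¼ = -4)
I(16, 2) + (12 + 3)²*471 = -4 + (12 + 3)²*471 = -4 + 15²*471 = -4 + 225*471 = -4 + 105975 = 105971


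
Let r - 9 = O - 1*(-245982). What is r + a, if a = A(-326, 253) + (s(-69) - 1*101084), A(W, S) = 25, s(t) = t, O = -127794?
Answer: 17069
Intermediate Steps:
a = -101128 (a = 25 + (-69 - 1*101084) = 25 + (-69 - 101084) = 25 - 101153 = -101128)
r = 118197 (r = 9 + (-127794 - 1*(-245982)) = 9 + (-127794 + 245982) = 9 + 118188 = 118197)
r + a = 118197 - 101128 = 17069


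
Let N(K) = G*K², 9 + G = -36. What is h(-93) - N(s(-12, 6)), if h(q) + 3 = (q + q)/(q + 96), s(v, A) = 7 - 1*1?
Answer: 1555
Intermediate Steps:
G = -45 (G = -9 - 36 = -45)
s(v, A) = 6 (s(v, A) = 7 - 1 = 6)
N(K) = -45*K²
h(q) = -3 + 2*q/(96 + q) (h(q) = -3 + (q + q)/(q + 96) = -3 + (2*q)/(96 + q) = -3 + 2*q/(96 + q))
h(-93) - N(s(-12, 6)) = (-288 - 1*(-93))/(96 - 93) - (-45)*6² = (-288 + 93)/3 - (-45)*36 = (⅓)*(-195) - 1*(-1620) = -65 + 1620 = 1555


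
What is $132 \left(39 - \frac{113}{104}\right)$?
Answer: $\frac{130119}{26} \approx 5004.6$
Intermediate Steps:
$132 \left(39 - \frac{113}{104}\right) = 132 \cdot \frac{3943}{104} = \frac{130119}{26}$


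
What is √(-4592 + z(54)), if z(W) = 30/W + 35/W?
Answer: I*√1487418/18 ≈ 67.755*I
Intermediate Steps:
z(W) = 65/W
√(-4592 + z(54)) = √(-4592 + 65/54) = √(-247903/54) = I*√1487418/18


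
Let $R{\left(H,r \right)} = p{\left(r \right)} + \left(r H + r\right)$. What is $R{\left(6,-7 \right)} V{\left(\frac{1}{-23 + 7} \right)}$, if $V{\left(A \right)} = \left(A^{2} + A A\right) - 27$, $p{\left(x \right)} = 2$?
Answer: $\frac{162385}{128} \approx 1268.6$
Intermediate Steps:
$R{\left(H,r \right)} = 2 + r + H r$ ($R{\left(H,r \right)} = 2 + \left(r H + r\right) = 2 + \left(H r + r\right) = 2 + \left(r + H r\right) = 2 + r + H r$)
$V{\left(A \right)} = -27 + 2 A^{2}$ ($V{\left(A \right)} = \left(A^{2} + A^{2}\right) - 27 = 2 A^{2} - 27 = -27 + 2 A^{2}$)
$R{\left(6,-7 \right)} V{\left(\frac{1}{-23 + 7} \right)} = \left(2 - 7 + 6 \left(-7\right)\right) \left(-27 + 2 \left(\frac{1}{-23 + 7}\right)^{2}\right) = \left(2 - 7 - 42\right) \left(-27 + 2 \left(\frac{1}{-16}\right)^{2}\right) = - 47 \left(-27 + 2 \left(- \frac{1}{16}\right)^{2}\right) = - 47 \left(-27 + 2 \cdot \frac{1}{256}\right) = - 47 \left(-27 + \frac{1}{128}\right) = \left(-47\right) \left(- \frac{3455}{128}\right) = \frac{162385}{128}$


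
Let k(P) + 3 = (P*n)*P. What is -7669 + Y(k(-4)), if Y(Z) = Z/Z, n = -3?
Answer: -7668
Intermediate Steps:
k(P) = -3 - 3*P² (k(P) = -3 + (P*(-3))*P = -3 + (-3*P)*P = -3 - 3*P²)
Y(Z) = 1
-7669 + Y(k(-4)) = -7669 + 1 = -7668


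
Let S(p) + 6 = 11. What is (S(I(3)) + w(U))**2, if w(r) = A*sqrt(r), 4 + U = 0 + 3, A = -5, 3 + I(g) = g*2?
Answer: -50*I ≈ -50.0*I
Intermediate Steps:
I(g) = -3 + 2*g (I(g) = -3 + g*2 = -3 + 2*g)
S(p) = 5 (S(p) = -6 + 11 = 5)
U = -1 (U = -4 + (0 + 3) = -4 + 3 = -1)
w(r) = -5*sqrt(r)
(S(I(3)) + w(U))**2 = (5 - 5*I)**2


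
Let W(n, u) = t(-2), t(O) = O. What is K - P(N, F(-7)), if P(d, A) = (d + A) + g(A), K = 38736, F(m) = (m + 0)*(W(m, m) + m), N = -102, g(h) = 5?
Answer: 38770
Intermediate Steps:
W(n, u) = -2
F(m) = m*(-2 + m) (F(m) = (m + 0)*(-2 + m) = m*(-2 + m))
P(d, A) = 5 + A + d (P(d, A) = (d + A) + 5 = (A + d) + 5 = 5 + A + d)
K - P(N, F(-7)) = 38736 - (5 - 7*(-2 - 7) - 102) = 38736 - (5 - 7*(-9) - 102) = 38736 - (5 + 63 - 102) = 38736 - 1*(-34) = 38736 + 34 = 38770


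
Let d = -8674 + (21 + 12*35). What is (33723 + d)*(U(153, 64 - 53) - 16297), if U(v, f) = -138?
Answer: -418928150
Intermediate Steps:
d = -8233 (d = -8674 + (21 + 420) = -8674 + 441 = -8233)
(33723 + d)*(U(153, 64 - 53) - 16297) = (33723 - 8233)*(-138 - 16297) = 25490*(-16435) = -418928150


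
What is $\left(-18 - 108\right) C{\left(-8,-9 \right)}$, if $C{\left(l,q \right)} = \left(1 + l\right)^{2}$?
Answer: $-6174$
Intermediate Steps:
$\left(-18 - 108\right) C{\left(-8,-9 \right)} = \left(-18 - 108\right) \left(1 - 8\right)^{2} = - 126 \left(-7\right)^{2} = \left(-126\right) 49 = -6174$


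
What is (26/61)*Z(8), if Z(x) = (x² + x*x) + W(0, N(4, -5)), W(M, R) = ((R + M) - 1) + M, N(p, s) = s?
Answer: 52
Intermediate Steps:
W(M, R) = -1 + R + 2*M (W(M, R) = ((M + R) - 1) + M = (-1 + M + R) + M = -1 + R + 2*M)
Z(x) = -6 + 2*x² (Z(x) = (x² + x*x) + (-1 - 5 + 2*0) = (x² + x²) + (-1 - 5 + 0) = 2*x² - 6 = -6 + 2*x²)
(26/61)*Z(8) = (26/61)*(-6 + 2*8²) = (26*(1/61))*(-6 + 2*64) = 26*(-6 + 128)/61 = (26/61)*122 = 52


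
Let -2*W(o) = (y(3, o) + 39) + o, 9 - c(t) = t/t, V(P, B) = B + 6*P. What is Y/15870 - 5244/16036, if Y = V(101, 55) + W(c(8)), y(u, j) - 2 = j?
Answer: -16723/58236 ≈ -0.28716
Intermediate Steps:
y(u, j) = 2 + j
c(t) = 8 (c(t) = 9 - t/t = 9 - 1*1 = 9 - 1 = 8)
W(o) = -41/2 - o (W(o) = -(((2 + o) + 39) + o)/2 = -((41 + o) + o)/2 = -(41 + 2*o)/2 = -41/2 - o)
Y = 1265/2 (Y = (55 + 6*101) + (-41/2 - 1*8) = (55 + 606) + (-41/2 - 8) = 661 - 57/2 = 1265/2 ≈ 632.50)
Y/15870 - 5244/16036 = (1265/2)/15870 - 5244/16036 = (1265/2)*(1/15870) - 5244*1/16036 = 11/276 - 69/211 = -16723/58236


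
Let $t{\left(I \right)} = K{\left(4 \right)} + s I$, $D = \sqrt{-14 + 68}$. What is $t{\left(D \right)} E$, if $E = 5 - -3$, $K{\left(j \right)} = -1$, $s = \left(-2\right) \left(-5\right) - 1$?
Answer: $-8 + 216 \sqrt{6} \approx 521.09$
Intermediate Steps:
$s = 9$ ($s = 10 - 1 = 9$)
$D = 3 \sqrt{6}$ ($D = \sqrt{54} = 3 \sqrt{6} \approx 7.3485$)
$t{\left(I \right)} = -1 + 9 I$
$E = 8$ ($E = 5 + 3 = 8$)
$t{\left(D \right)} E = \left(-1 + 9 \cdot 3 \sqrt{6}\right) 8 = \left(-1 + 27 \sqrt{6}\right) 8 = -8 + 216 \sqrt{6}$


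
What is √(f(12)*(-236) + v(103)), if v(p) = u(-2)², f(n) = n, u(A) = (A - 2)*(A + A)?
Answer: 4*I*√161 ≈ 50.754*I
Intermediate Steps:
u(A) = 2*A*(-2 + A) (u(A) = (-2 + A)*(2*A) = 2*A*(-2 + A))
v(p) = 256 (v(p) = (2*(-2)*(-2 - 2))² = (2*(-2)*(-4))² = 16² = 256)
√(f(12)*(-236) + v(103)) = √(12*(-236) + 256) = √(-2832 + 256) = √(-2576) = 4*I*√161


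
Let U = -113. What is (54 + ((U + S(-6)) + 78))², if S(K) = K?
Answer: 169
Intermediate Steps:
(54 + ((U + S(-6)) + 78))² = (54 + ((-113 - 6) + 78))² = (54 + (-119 + 78))² = (54 - 41)² = 13² = 169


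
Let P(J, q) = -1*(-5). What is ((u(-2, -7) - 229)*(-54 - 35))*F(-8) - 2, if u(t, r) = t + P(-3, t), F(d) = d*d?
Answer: 1287294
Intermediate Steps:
F(d) = d²
P(J, q) = 5
u(t, r) = 5 + t (u(t, r) = t + 5 = 5 + t)
((u(-2, -7) - 229)*(-54 - 35))*F(-8) - 2 = (((5 - 2) - 229)*(-54 - 35))*(-8)² - 2 = ((3 - 229)*(-89))*64 - 2 = -226*(-89)*64 - 2 = 20114*64 - 2 = 1287296 - 2 = 1287294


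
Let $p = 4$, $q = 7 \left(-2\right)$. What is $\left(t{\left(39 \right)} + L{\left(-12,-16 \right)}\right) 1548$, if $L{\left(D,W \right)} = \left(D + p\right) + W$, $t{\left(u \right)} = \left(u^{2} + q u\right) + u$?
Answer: $1532520$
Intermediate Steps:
$q = -14$
$t{\left(u \right)} = u^{2} - 13 u$ ($t{\left(u \right)} = \left(u^{2} - 14 u\right) + u = u^{2} - 13 u$)
$L{\left(D,W \right)} = 4 + D + W$ ($L{\left(D,W \right)} = \left(D + 4\right) + W = \left(4 + D\right) + W = 4 + D + W$)
$\left(t{\left(39 \right)} + L{\left(-12,-16 \right)}\right) 1548 = \left(39 \left(-13 + 39\right) - 24\right) 1548 = \left(39 \cdot 26 - 24\right) 1548 = \left(1014 - 24\right) 1548 = 990 \cdot 1548 = 1532520$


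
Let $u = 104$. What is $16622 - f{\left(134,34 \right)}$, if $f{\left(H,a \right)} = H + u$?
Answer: $16384$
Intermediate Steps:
$f{\left(H,a \right)} = 104 + H$ ($f{\left(H,a \right)} = H + 104 = 104 + H$)
$16622 - f{\left(134,34 \right)} = 16622 - \left(104 + 134\right) = 16622 - 238 = 16384$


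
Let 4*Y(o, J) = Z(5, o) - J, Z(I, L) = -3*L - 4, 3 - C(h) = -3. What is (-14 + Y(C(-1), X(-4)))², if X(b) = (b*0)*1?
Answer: 1521/4 ≈ 380.25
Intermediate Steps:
C(h) = 6 (C(h) = 3 - 1*(-3) = 3 + 3 = 6)
Z(I, L) = -4 - 3*L
X(b) = 0 (X(b) = 0*1 = 0)
Y(o, J) = -1 - 3*o/4 - J/4 (Y(o, J) = ((-4 - 3*o) - J)/4 = (-4 - J - 3*o)/4 = -1 - 3*o/4 - J/4)
(-14 + Y(C(-1), X(-4)))² = (-14 + (-1 - ¾*6 - ¼*0))² = (-14 + (-1 - 9/2 + 0))² = (-14 - 11/2)² = (-39/2)² = 1521/4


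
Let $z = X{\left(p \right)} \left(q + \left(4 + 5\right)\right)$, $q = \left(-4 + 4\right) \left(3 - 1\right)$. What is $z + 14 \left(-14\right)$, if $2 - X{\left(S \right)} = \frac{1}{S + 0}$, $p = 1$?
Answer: $-187$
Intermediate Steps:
$X{\left(S \right)} = 2 - \frac{1}{S}$ ($X{\left(S \right)} = 2 - \frac{1}{S + 0} = 2 - \frac{1}{S}$)
$q = 0$ ($q = 0 \cdot 2 = 0$)
$z = 9$ ($z = \left(2 - 1^{-1}\right) \left(0 + \left(4 + 5\right)\right) = \left(2 - 1\right) \left(0 + 9\right) = \left(2 - 1\right) 9 = 1 \cdot 9 = 9$)
$z + 14 \left(-14\right) = 9 + 14 \left(-14\right) = 9 - 196 = -187$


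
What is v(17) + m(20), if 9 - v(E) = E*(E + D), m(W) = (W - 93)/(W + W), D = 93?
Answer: -74513/40 ≈ -1862.8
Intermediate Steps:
m(W) = (-93 + W)/(2*W) (m(W) = (-93 + W)/((2*W)) = (-93 + W)*(1/(2*W)) = (-93 + W)/(2*W))
v(E) = 9 - E*(93 + E) (v(E) = 9 - E*(E + 93) = 9 - E*(93 + E))
v(17) + m(20) = (9 - 1*17² - 93*17) + (½)*(-93 + 20)/20 = (9 - 1*289 - 1581) + (½)*(1/20)*(-73) = (9 - 289 - 1581) - 73/40 = -1861 - 73/40 = -74513/40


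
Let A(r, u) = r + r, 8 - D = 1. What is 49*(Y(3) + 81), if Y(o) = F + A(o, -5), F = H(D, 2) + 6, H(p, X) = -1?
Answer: 4508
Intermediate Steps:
D = 7 (D = 8 - 1*1 = 8 - 1 = 7)
F = 5 (F = -1 + 6 = 5)
A(r, u) = 2*r
Y(o) = 5 + 2*o
49*(Y(3) + 81) = 49*((5 + 2*3) + 81) = 49*((5 + 6) + 81) = 49*(11 + 81) = 49*92 = 4508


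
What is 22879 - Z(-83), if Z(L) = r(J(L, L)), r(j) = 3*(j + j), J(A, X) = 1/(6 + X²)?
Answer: 157750699/6895 ≈ 22879.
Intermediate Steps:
r(j) = 6*j (r(j) = 3*(2*j) = 6*j)
Z(L) = 6/(6 + L²)
22879 - Z(-83) = 22879 - 6/(6 + (-83)²) = 22879 - 6/(6 + 6889) = 22879 - 6/6895 = 157750699/6895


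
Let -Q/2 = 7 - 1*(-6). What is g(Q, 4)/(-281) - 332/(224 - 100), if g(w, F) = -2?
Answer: -23261/8711 ≈ -2.6703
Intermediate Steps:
Q = -26 (Q = -2*(7 - 1*(-6)) = -2*(7 + 6) = -2*13 = -26)
g(Q, 4)/(-281) - 332/(224 - 100) = -2/(-281) - 332/(224 - 100) = -2*(-1/281) - 332/124 = 2/281 - 332*1/124 = 2/281 - 83/31 = -23261/8711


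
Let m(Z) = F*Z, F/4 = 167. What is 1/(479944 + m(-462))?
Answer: 1/171328 ≈ 5.8368e-6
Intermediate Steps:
F = 668 (F = 4*167 = 668)
m(Z) = 668*Z
1/(479944 + m(-462)) = 1/(479944 + 668*(-462)) = 1/(479944 - 308616) = 1/171328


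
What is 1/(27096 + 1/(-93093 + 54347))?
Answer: 38746/1049861615 ≈ 3.6906e-5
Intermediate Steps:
1/(27096 + 1/(-93093 + 54347)) = 1/(27096 + 1/(-38746)) = 1/(27096 - 1/38746) = 1/(1049861615/38746) = 38746/1049861615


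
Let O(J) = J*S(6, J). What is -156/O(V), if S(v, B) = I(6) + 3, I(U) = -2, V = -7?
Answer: 156/7 ≈ 22.286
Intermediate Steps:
S(v, B) = 1 (S(v, B) = -2 + 3 = 1)
O(J) = J (O(J) = J*1 = J)
-156/O(V) = -156/(-7) = -156*(-1/7) = 156/7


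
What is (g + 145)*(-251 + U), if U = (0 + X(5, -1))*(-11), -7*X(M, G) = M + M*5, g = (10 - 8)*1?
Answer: -29967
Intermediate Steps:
g = 2 (g = 2*1 = 2)
X(M, G) = -6*M/7 (X(M, G) = -(M + M*5)/7 = -(M + 5*M)/7 = -6*M/7)
U = 330/7 (U = (0 - 6/7*5)*(-11) = (0 - 30/7)*(-11) = -30/7*(-11) = 330/7 ≈ 47.143)
(g + 145)*(-251 + U) = (2 + 145)*(-251 + 330/7) = 147*(-1427/7) = -29967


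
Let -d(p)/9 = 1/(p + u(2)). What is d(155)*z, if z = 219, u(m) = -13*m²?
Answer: -1971/103 ≈ -19.136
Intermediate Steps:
d(p) = -9/(-52 + p) (d(p) = -9/(p - 13*2²) = -9/(p - 13*4) = -9/(p - 52) = -9/(-52 + p))
d(155)*z = -9/(-52 + 155)*219 = -9/103*219 = -1971/103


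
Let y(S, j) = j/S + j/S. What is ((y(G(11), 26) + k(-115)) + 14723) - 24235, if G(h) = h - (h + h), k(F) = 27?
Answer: -104387/11 ≈ -9489.7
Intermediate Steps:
G(h) = -h (G(h) = h - 2*h = -h)
y(S, j) = 2*j/S
((y(G(11), 26) + k(-115)) + 14723) - 24235 = ((2*26/(-1*11) + 27) + 14723) - 24235 = ((2*26/(-11) + 27) + 14723) - 24235 = ((2*26*(-1/11) + 27) + 14723) - 24235 = ((-52/11 + 27) + 14723) - 24235 = (245/11 + 14723) - 24235 = 162198/11 - 24235 = -104387/11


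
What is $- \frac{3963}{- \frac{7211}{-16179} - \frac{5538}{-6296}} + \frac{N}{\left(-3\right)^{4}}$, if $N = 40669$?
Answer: $- \frac{13604009147425}{5467490199} \approx -2488.2$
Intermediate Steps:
$- \frac{3963}{- \frac{7211}{-16179} - \frac{5538}{-6296}} + \frac{N}{\left(-3\right)^{4}} = - \frac{3963}{- \frac{7211}{-16179} - \frac{5538}{-6296}} + \frac{40669}{\left(-3\right)^{4}} = - \frac{3963}{\left(-7211\right) \left(- \frac{1}{16179}\right) - - \frac{2769}{3148}} + \frac{40669}{81} = - \frac{3963}{\frac{7211}{16179} + \frac{2769}{3148}} + 40669 \cdot \frac{1}{81} = - \frac{3963}{\frac{67499879}{50931492}} + \frac{40669}{81} = \left(-3963\right) \frac{50931492}{67499879} + \frac{40669}{81} = - \frac{201841502796}{67499879} + \frac{40669}{81} = - \frac{13604009147425}{5467490199}$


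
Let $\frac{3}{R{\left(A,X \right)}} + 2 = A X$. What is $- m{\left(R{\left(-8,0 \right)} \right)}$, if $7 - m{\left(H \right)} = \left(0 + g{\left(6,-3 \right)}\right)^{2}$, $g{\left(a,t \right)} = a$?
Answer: $29$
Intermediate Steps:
$R{\left(A,X \right)} = \frac{3}{-2 + A X}$
$m{\left(H \right)} = -29$ ($m{\left(H \right)} = 7 - \left(0 + 6\right)^{2} = 7 - 6^{2} = 7 - 36 = -29$)
$- m{\left(R{\left(-8,0 \right)} \right)} = \left(-1\right) \left(-29\right) = 29$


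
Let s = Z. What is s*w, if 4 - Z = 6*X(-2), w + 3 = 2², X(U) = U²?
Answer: -20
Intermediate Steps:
w = 1 (w = -3 + 2² = -3 + 4 = 1)
Z = -20 (Z = 4 - 6*(-2)² = 4 - 6*4 = 4 - 1*24 = 4 - 24 = -20)
s = -20
s*w = -20*1 = -20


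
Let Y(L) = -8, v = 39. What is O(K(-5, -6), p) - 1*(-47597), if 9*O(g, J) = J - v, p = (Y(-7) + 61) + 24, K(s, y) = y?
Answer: 428411/9 ≈ 47601.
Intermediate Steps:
p = 77 (p = (-8 + 61) + 24 = 53 + 24 = 77)
O(g, J) = -13/3 + J/9 (O(g, J) = (J - 1*39)/9 = (J - 39)/9 = (-39 + J)/9 = -13/3 + J/9)
O(K(-5, -6), p) - 1*(-47597) = (-13/3 + (⅑)*77) - 1*(-47597) = (-13/3 + 77/9) + 47597 = 38/9 + 47597 = 428411/9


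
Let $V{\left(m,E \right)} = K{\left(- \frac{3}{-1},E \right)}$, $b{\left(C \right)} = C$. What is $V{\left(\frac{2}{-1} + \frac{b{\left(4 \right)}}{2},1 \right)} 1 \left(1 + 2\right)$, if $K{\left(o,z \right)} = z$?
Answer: $3$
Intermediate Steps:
$V{\left(m,E \right)} = E$
$V{\left(\frac{2}{-1} + \frac{b{\left(4 \right)}}{2},1 \right)} 1 \left(1 + 2\right) = 1 \cdot 1 \left(1 + 2\right) = 1 \cdot 3 = 3$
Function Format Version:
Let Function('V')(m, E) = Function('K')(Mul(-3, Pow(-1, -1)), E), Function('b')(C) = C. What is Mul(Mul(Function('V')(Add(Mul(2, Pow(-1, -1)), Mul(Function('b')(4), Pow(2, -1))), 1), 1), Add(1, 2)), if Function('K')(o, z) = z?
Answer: 3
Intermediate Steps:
Function('V')(m, E) = E
Mul(Mul(Function('V')(Add(Mul(2, Pow(-1, -1)), Mul(Function('b')(4), Pow(2, -1))), 1), 1), Add(1, 2)) = Mul(Mul(1, 1), Add(1, 2)) = Mul(1, 3) = 3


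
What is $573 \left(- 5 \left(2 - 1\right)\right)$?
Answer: $-2865$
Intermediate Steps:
$573 \left(- 5 \left(2 - 1\right)\right) = 573 \left(\left(-5\right) 1\right) = 573 \left(-5\right) = -2865$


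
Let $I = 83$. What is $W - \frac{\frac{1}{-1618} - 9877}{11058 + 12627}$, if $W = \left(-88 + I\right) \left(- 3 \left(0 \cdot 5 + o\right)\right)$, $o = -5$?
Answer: $- \frac{2858193763}{38322330} \approx -74.583$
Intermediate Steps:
$W = -75$ ($W = \left(-88 + 83\right) \left(- 3 \left(0 \cdot 5 - 5\right)\right) = - 5 \left(- 3 \left(0 - 5\right)\right) = - 5 \left(\left(-3\right) \left(-5\right)\right) = \left(-5\right) 15 = -75$)
$W - \frac{\frac{1}{-1618} - 9877}{11058 + 12627} = -75 - \frac{\frac{1}{-1618} - 9877}{11058 + 12627} = -75 - \frac{- \frac{1}{1618} - 9877}{23685} = -75 - \left(- \frac{15980987}{1618}\right) \frac{1}{23685} = -75 - - \frac{15980987}{38322330} = -75 + \frac{15980987}{38322330} = - \frac{2858193763}{38322330}$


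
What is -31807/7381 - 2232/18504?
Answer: -8403210/1896917 ≈ -4.4299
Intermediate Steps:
-31807/7381 - 2232/18504 = -31807*1/7381 - 2232*1/18504 = -31807/7381 - 31/257 = -8403210/1896917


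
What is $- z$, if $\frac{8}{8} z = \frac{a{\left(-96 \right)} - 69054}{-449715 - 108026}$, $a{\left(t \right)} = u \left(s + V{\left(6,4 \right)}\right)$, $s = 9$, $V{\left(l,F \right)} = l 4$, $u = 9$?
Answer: $- \frac{68757}{557741} \approx -0.12328$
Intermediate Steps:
$V{\left(l,F \right)} = 4 l$
$a{\left(t \right)} = 297$ ($a{\left(t \right)} = 9 \left(9 + 4 \cdot 6\right) = 9 \left(9 + 24\right) = 9 \cdot 33 = 297$)
$z = \frac{68757}{557741}$ ($z = \frac{297 - 69054}{-449715 - 108026} = - \frac{68757}{-557741} = \left(-68757\right) \left(- \frac{1}{557741}\right) = \frac{68757}{557741} \approx 0.12328$)
$- z = \left(-1\right) \frac{68757}{557741} = - \frac{68757}{557741}$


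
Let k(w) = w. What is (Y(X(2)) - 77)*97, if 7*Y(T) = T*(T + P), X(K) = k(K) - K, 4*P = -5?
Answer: -7469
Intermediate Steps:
P = -5/4 (P = (1/4)*(-5) = -5/4 ≈ -1.2500)
X(K) = 0 (X(K) = K - K = 0)
Y(T) = T*(-5/4 + T)/7 (Y(T) = (T*(T - 5/4))/7 = (T*(-5/4 + T))/7 = T*(-5/4 + T)/7)
(Y(X(2)) - 77)*97 = ((1/28)*0*(-5 + 4*0) - 77)*97 = ((1/28)*0*(-5 + 0) - 77)*97 = ((1/28)*0*(-5) - 77)*97 = (0 - 77)*97 = -77*97 = -7469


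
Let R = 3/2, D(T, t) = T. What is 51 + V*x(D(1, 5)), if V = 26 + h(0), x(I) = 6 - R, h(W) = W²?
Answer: 168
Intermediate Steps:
R = 3/2 (R = 3*(½) = 3/2 ≈ 1.5000)
x(I) = 9/2 (x(I) = 6 - 1*3/2 = 6 - 3/2 = 9/2)
V = 26 (V = 26 + 0² = 26 + 0 = 26)
51 + V*x(D(1, 5)) = 51 + 26*(9/2) = 51 + 117 = 168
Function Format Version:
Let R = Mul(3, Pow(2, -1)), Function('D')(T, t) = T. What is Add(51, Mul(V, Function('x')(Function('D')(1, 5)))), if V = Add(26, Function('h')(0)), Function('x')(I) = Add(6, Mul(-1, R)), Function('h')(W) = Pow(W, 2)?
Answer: 168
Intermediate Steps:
R = Rational(3, 2) (R = Mul(3, Rational(1, 2)) = Rational(3, 2) ≈ 1.5000)
Function('x')(I) = Rational(9, 2) (Function('x')(I) = Add(6, Mul(-1, Rational(3, 2))) = Add(6, Rational(-3, 2)) = Rational(9, 2))
V = 26 (V = Add(26, Pow(0, 2)) = Add(26, 0) = 26)
Add(51, Mul(V, Function('x')(Function('D')(1, 5)))) = Add(51, Mul(26, Rational(9, 2))) = Add(51, 117) = 168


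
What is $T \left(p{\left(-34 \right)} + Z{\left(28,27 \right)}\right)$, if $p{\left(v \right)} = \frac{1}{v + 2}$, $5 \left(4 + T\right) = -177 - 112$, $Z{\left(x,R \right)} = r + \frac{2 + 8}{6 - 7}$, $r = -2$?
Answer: $\frac{23793}{32} \approx 743.53$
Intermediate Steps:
$Z{\left(x,R \right)} = -12$ ($Z{\left(x,R \right)} = -2 + \frac{2 + 8}{6 - 7} = -2 + \frac{10}{-1} = -2 + 10 \left(-1\right) = -2 - 10 = -12$)
$T = - \frac{309}{5}$ ($T = -4 + \frac{-177 - 112}{5} = -4 + \frac{1}{5} \left(-289\right) = -4 - \frac{289}{5} = - \frac{309}{5} \approx -61.8$)
$p{\left(v \right)} = \frac{1}{2 + v}$
$T \left(p{\left(-34 \right)} + Z{\left(28,27 \right)}\right) = - \frac{309 \left(\frac{1}{2 - 34} - 12\right)}{5} = - \frac{309 \left(\frac{1}{-32} - 12\right)}{5} = - \frac{309 \left(- \frac{1}{32} - 12\right)}{5} = \left(- \frac{309}{5}\right) \left(- \frac{385}{32}\right) = \frac{23793}{32}$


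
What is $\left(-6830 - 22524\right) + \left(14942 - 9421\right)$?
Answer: $-23833$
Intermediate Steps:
$\left(-6830 - 22524\right) + \left(14942 - 9421\right) = -29354 + 5521 = -23833$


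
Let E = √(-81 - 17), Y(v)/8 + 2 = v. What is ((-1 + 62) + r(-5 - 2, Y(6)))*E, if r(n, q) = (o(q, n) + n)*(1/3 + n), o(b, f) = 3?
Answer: 1841*I*√2/3 ≈ 867.86*I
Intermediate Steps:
Y(v) = -16 + 8*v
r(n, q) = (3 + n)*(⅓ + n) (r(n, q) = (3 + n)*(1/3 + n) = (3 + n)*(⅓ + n))
E = 7*I*√2 (E = √(-98) = 7*I*√2 ≈ 9.8995*I)
((-1 + 62) + r(-5 - 2, Y(6)))*E = ((-1 + 62) + (1 + (-5 - 2)² + 10*(-5 - 2)/3))*(7*I*√2) = (61 + (1 + (-7)² + (10/3)*(-7)))*(7*I*√2) = (61 + (1 + 49 - 70/3))*(7*I*√2) = (61 + 80/3)*(7*I*√2) = 263*(7*I*√2)/3 = 1841*I*√2/3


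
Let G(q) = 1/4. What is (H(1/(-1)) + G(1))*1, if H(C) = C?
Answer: -¾ ≈ -0.75000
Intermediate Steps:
G(q) = ¼
(H(1/(-1)) + G(1))*1 = (1/(-1) + ¼)*1 = (-1 + ¼)*1 = -¾*1 = -¾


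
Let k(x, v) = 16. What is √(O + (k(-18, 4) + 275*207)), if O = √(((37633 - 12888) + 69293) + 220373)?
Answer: √(56941 + 73*√59) ≈ 239.80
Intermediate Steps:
O = 73*√59 (O = √((24745 + 69293) + 220373) = √(94038 + 220373) = √314411 = 73*√59 ≈ 560.72)
√(O + (k(-18, 4) + 275*207)) = √(73*√59 + (16 + 275*207)) = √(73*√59 + (16 + 56925)) = √(73*√59 + 56941) = √(56941 + 73*√59)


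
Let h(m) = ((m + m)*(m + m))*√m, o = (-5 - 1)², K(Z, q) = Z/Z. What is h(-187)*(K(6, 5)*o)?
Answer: 5035536*I*√187 ≈ 6.886e+7*I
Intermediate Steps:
K(Z, q) = 1
o = 36 (o = (-6)² = 36)
h(m) = 4*m^(5/2) (h(m) = ((2*m)*(2*m))*√m = (4*m²)*√m = 4*m^(5/2))
h(-187)*(K(6, 5)*o) = (4*(-187)^(5/2))*(1*36) = (4*(34969*I*√187))*36 = (139876*I*√187)*36 = 5035536*I*√187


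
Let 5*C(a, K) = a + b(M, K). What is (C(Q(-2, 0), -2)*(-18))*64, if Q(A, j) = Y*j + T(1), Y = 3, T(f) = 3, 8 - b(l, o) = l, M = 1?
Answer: -2304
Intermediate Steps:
b(l, o) = 8 - l
Q(A, j) = 3 + 3*j (Q(A, j) = 3*j + 3 = 3 + 3*j)
C(a, K) = 7/5 + a/5 (C(a, K) = (a + (8 - 1*1))/5 = (a + (8 - 1))/5 = (a + 7)/5 = (7 + a)/5 = 7/5 + a/5)
(C(Q(-2, 0), -2)*(-18))*64 = ((7/5 + (3 + 3*0)/5)*(-18))*64 = ((7/5 + (3 + 0)/5)*(-18))*64 = ((7/5 + (1/5)*3)*(-18))*64 = ((7/5 + 3/5)*(-18))*64 = (2*(-18))*64 = -36*64 = -2304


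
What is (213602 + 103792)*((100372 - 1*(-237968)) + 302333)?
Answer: 203345766162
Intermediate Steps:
(213602 + 103792)*((100372 - 1*(-237968)) + 302333) = 317394*((100372 + 237968) + 302333) = 317394*(338340 + 302333) = 317394*640673 = 203345766162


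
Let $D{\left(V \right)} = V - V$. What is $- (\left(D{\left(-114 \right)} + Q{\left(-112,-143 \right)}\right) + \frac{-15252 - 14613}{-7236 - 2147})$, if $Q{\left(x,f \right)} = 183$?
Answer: $- \frac{158814}{853} \approx -186.18$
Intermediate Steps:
$D{\left(V \right)} = 0$
$- (\left(D{\left(-114 \right)} + Q{\left(-112,-143 \right)}\right) + \frac{-15252 - 14613}{-7236 - 2147}) = - (\left(0 + 183\right) + \frac{-15252 - 14613}{-7236 - 2147}) = - (183 - \frac{29865}{-9383}) = - (183 - - \frac{2715}{853}) = - (183 + \frac{2715}{853}) = \left(-1\right) \frac{158814}{853} = - \frac{158814}{853}$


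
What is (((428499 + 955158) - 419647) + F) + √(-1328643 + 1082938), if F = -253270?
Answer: 710740 + I*√245705 ≈ 7.1074e+5 + 495.69*I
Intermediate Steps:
(((428499 + 955158) - 419647) + F) + √(-1328643 + 1082938) = (((428499 + 955158) - 419647) - 253270) + √(-1328643 + 1082938) = ((1383657 - 419647) - 253270) + √(-245705) = (964010 - 253270) + I*√245705 = 710740 + I*√245705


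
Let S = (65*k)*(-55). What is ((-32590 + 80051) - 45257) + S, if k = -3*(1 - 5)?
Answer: -40696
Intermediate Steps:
k = 12 (k = -3*(-4) = 12)
S = -42900 (S = (65*12)*(-55) = 780*(-55) = -42900)
((-32590 + 80051) - 45257) + S = ((-32590 + 80051) - 45257) - 42900 = (47461 - 45257) - 42900 = 2204 - 42900 = -40696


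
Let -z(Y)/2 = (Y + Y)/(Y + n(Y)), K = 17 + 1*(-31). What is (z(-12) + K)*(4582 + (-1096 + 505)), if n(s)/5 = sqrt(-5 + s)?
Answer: -34091122/569 - 957840*I*sqrt(17)/569 ≈ -59914.0 - 6940.7*I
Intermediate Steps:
n(s) = 5*sqrt(-5 + s)
K = -14 (K = 17 - 31 = -14)
z(Y) = -4*Y/(Y + 5*sqrt(-5 + Y)) (z(Y) = -2*(Y + Y)/(Y + 5*sqrt(-5 + Y)) = -2*2*Y/(Y + 5*sqrt(-5 + Y)) = -4*Y/(Y + 5*sqrt(-5 + Y)))
(z(-12) + K)*(4582 + (-1096 + 505)) = (-4*(-12)/(-12 + 5*sqrt(-5 - 12)) - 14)*(4582 + (-1096 + 505)) = (-4*(-12)/(-12 + 5*sqrt(-17)) - 14)*(4582 - 591) = (-4*(-12)/(-12 + 5*(I*sqrt(17))) - 14)*3991 = (-4*(-12)/(-12 + 5*I*sqrt(17)) - 14)*3991 = (48/(-12 + 5*I*sqrt(17)) - 14)*3991 = (-14 + 48/(-12 + 5*I*sqrt(17)))*3991 = -55874 + 191568/(-12 + 5*I*sqrt(17))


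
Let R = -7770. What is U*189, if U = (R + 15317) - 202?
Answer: 1388205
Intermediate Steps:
U = 7345 (U = (-7770 + 15317) - 202 = 7547 - 202 = 7345)
U*189 = 7345*189 = 1388205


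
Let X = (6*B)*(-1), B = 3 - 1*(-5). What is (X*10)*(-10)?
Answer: 4800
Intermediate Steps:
B = 8 (B = 3 + 5 = 8)
X = -48 (X = (6*8)*(-1) = 48*(-1) = -48)
(X*10)*(-10) = -48*10*(-10) = -480*(-10) = 4800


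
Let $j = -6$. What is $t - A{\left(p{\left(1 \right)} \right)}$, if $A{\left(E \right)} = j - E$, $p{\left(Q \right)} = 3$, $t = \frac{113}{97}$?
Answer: $\frac{986}{97} \approx 10.165$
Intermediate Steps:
$t = \frac{113}{97}$ ($t = 113 \cdot \frac{1}{97} = \frac{113}{97} \approx 1.1649$)
$A{\left(E \right)} = -6 - E$
$t - A{\left(p{\left(1 \right)} \right)} = \frac{113}{97} - \left(-6 - 3\right) = \frac{113}{97} - -9 = \frac{113}{97} + 9 = \frac{986}{97}$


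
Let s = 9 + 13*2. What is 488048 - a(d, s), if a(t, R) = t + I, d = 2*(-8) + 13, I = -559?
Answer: 488610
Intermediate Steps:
d = -3 (d = -16 + 13 = -3)
s = 35 (s = 9 + 26 = 35)
a(t, R) = -559 + t (a(t, R) = t - 559 = -559 + t)
488048 - a(d, s) = 488048 - (-559 - 3) = 488048 - 1*(-562) = 488048 + 562 = 488610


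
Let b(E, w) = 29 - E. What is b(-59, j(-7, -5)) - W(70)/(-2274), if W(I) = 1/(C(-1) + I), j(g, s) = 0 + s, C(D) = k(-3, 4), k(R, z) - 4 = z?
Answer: 15608737/177372 ≈ 88.000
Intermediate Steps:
k(R, z) = 4 + z
C(D) = 8 (C(D) = 4 + 4 = 8)
j(g, s) = s
W(I) = 1/(8 + I)
b(-59, j(-7, -5)) - W(70)/(-2274) = (29 - 1*(-59)) - 1/((8 + 70)*(-2274)) = (29 + 59) - (-1)/(78*2274) = 88 - (-1)/(78*2274) = 88 - 1*(-1/177372) = 88 + 1/177372 = 15608737/177372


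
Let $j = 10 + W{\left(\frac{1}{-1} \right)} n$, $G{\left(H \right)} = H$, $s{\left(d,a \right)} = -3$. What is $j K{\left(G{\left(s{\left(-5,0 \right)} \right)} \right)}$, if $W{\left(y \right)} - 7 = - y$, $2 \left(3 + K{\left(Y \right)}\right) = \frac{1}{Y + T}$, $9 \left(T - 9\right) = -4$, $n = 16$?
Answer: $- \frac{20079}{50} \approx -401.58$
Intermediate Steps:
$T = \frac{77}{9}$ ($T = 9 + \frac{1}{9} \left(-4\right) = 9 - \frac{4}{9} = \frac{77}{9} \approx 8.5556$)
$K{\left(Y \right)} = -3 + \frac{1}{2 \left(\frac{77}{9} + Y\right)}$ ($K{\left(Y \right)} = -3 + \frac{1}{2 \left(Y + \frac{77}{9}\right)} = -3 + \frac{1}{2 \left(\frac{77}{9} + Y\right)}$)
$W{\left(y \right)} = 7 - y$
$j = 138$ ($j = 10 + \left(7 - \frac{1}{-1}\right) 16 = 10 + \left(7 - -1\right) 16 = 10 + \left(7 + 1\right) 16 = 10 + 8 \cdot 16 = 10 + 128 = 138$)
$j K{\left(G{\left(s{\left(-5,0 \right)} \right)} \right)} = 138 \frac{3 \left(-151 - -54\right)}{2 \left(77 + 9 \left(-3\right)\right)} = 138 \frac{3 \left(-151 + 54\right)}{2 \left(77 - 27\right)} = 138 \cdot \frac{3}{2} \cdot \frac{1}{50} \left(-97\right) = 138 \left(- \frac{291}{100}\right) = - \frac{20079}{50}$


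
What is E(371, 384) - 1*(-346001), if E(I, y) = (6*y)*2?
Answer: 350609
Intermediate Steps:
E(I, y) = 12*y
E(371, 384) - 1*(-346001) = 12*384 - 1*(-346001) = 4608 + 346001 = 350609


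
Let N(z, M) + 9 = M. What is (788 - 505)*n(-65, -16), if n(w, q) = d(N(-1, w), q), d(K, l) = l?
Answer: -4528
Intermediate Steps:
N(z, M) = -9 + M
n(w, q) = q
(788 - 505)*n(-65, -16) = (788 - 505)*(-16) = 283*(-16) = -4528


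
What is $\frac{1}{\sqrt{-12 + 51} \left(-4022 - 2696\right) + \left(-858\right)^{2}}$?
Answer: $\frac{4719}{3462675035} + \frac{3359 \sqrt{39}}{270088652730} \approx 1.4405 \cdot 10^{-6}$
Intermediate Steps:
$\frac{1}{\sqrt{-12 + 51} \left(-4022 - 2696\right) + \left(-858\right)^{2}} = \frac{1}{\sqrt{39} \left(-6718\right) + 736164} = \frac{1}{- 6718 \sqrt{39} + 736164} = \frac{1}{736164 - 6718 \sqrt{39}}$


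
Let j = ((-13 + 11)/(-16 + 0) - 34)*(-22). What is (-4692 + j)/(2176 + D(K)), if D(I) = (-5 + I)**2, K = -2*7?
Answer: -15787/10148 ≈ -1.5557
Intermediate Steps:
K = -14
j = 2981/4 (j = (-2/(-16) - 34)*(-22) = (-2*(-1/16) - 34)*(-22) = (1/8 - 34)*(-22) = -271/8*(-22) = 2981/4 ≈ 745.25)
(-4692 + j)/(2176 + D(K)) = (-4692 + 2981/4)/(2176 + (-5 - 14)**2) = -15787/(4*(2176 + (-19)**2)) = -15787/(4*(2176 + 361)) = -15787/4/2537 = -15787/4*1/2537 = -15787/10148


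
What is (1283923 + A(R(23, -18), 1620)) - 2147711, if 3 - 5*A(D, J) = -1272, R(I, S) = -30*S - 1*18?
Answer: -863533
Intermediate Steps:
R(I, S) = -18 - 30*S (R(I, S) = -30*S - 18 = -18 - 30*S)
A(D, J) = 255 (A(D, J) = ⅗ - ⅕*(-1272) = ⅗ + 1272/5 = 255)
(1283923 + A(R(23, -18), 1620)) - 2147711 = (1283923 + 255) - 2147711 = 1284178 - 2147711 = -863533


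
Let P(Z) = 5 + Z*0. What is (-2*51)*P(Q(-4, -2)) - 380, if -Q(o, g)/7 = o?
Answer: -890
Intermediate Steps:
Q(o, g) = -7*o
P(Z) = 5 (P(Z) = 5 + 0 = 5)
(-2*51)*P(Q(-4, -2)) - 380 = -2*51*5 - 380 = -102*5 - 380 = -510 - 380 = -890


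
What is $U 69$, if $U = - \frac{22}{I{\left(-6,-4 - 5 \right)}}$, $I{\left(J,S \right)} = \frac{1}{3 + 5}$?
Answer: $-12144$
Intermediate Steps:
$I{\left(J,S \right)} = \frac{1}{8}$
$U = -176$ ($U = - 22 \frac{1}{\frac{1}{8}} = \left(-22\right) 8 = -176$)
$U 69 = \left(-176\right) 69 = -12144$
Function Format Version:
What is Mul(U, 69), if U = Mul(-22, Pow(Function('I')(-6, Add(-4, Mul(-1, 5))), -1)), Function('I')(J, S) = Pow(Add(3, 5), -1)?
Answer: -12144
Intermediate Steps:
Function('I')(J, S) = Rational(1, 8) (Function('I')(J, S) = Pow(8, -1) = Rational(1, 8))
U = -176 (U = Mul(-22, Pow(Rational(1, 8), -1)) = Mul(-22, 8) = -176)
Mul(U, 69) = Mul(-176, 69) = -12144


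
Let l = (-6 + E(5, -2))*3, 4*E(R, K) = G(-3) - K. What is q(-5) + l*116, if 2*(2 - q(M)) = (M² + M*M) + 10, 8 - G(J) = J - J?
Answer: -1246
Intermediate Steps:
G(J) = 8 (G(J) = 8 - (J - J) = 8 - 1*0 = 8 + 0 = 8)
q(M) = -3 - M² (q(M) = 2 - ((M² + M*M) + 10)/2 = 2 - ((M² + M²) + 10)/2 = 2 - (2*M² + 10)/2 = 2 - (10 + 2*M²)/2 = 2 + (-5 - M²) = -3 - M²)
E(R, K) = 2 - K/4 (E(R, K) = (8 - K)/4 = 2 - K/4)
l = -21/2 (l = (-6 + (2 - ¼*(-2)))*3 = (-6 + (2 + ½))*3 = (-6 + 5/2)*3 = -7/2*3 = -21/2 ≈ -10.500)
q(-5) + l*116 = (-3 - 1*(-5)²) - 21/2*116 = (-3 - 1*25) - 1218 = (-3 - 25) - 1218 = -28 - 1218 = -1246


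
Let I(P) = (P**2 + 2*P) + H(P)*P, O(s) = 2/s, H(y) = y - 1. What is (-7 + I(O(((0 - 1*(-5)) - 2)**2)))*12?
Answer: -2164/27 ≈ -80.148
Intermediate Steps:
H(y) = -1 + y
I(P) = P**2 + 2*P + P*(-1 + P) (I(P) = (P**2 + 2*P) + (-1 + P)*P = (P**2 + 2*P) + P*(-1 + P) = P**2 + 2*P + P*(-1 + P))
(-7 + I(O(((0 - 1*(-5)) - 2)**2)))*12 = (-7 + (2/(((0 - 1*(-5)) - 2)**2))*(1 + 2*(2/(((0 - 1*(-5)) - 2)**2))))*12 = (-7 + (2/(((0 + 5) - 2)**2))*(1 + 2*(2/(((0 + 5) - 2)**2))))*12 = (-7 + (2/((5 - 2)**2))*(1 + 2*(2/((5 - 2)**2))))*12 = (-7 + (2/(3**2))*(1 + 2*(2/(3**2))))*12 = (-7 + (2/9)*(1 + 2*(2/9)))*12 = (-7 + (2*(1/9))*(1 + 2*(2*(1/9))))*12 = (-7 + 2*(1 + 2*(2/9))/9)*12 = (-7 + 2*(1 + 4/9)/9)*12 = (-7 + (2/9)*(13/9))*12 = (-7 + 26/81)*12 = -541/81*12 = -2164/27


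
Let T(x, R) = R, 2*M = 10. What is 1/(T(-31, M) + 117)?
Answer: 1/122 ≈ 0.0081967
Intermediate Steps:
M = 5 (M = (½)*10 = 5)
1/(T(-31, M) + 117) = 1/(5 + 117) = 1/122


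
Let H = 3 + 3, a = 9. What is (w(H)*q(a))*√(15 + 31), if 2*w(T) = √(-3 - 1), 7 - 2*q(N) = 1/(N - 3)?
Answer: 41*I*√46/12 ≈ 23.173*I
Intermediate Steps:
H = 6
q(N) = 7/2 - 1/(2*(-3 + N)) (q(N) = 7/2 - 1/(2*(N - 3)) = 7/2 - 1/(2*(-3 + N)))
w(T) = I (w(T) = √(-3 - 1)/2 = √(-4)/2 = (2*I)/2 = I)
(w(H)*q(a))*√(15 + 31) = (I*((-22 + 7*9)/(2*(-3 + 9))))*√(15 + 31) = (I*((½)*(-22 + 63)/6))*√46 = (I*((½)*(⅙)*41))*√46 = (I*(41/12))*√46 = (41*I/12)*√46 = 41*I*√46/12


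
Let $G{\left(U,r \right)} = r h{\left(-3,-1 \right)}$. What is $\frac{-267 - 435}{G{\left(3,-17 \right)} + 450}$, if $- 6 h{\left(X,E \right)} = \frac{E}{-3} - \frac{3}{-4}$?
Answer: $- \frac{50544}{32621} \approx -1.5494$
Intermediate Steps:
$h{\left(X,E \right)} = - \frac{1}{8} + \frac{E}{18}$ ($h{\left(X,E \right)} = - \frac{\frac{E}{-3} - \frac{3}{-4}}{6} = - \frac{E \left(- \frac{1}{3}\right) - - \frac{3}{4}}{6} = - \frac{- \frac{E}{3} + \frac{3}{4}}{6} = - \frac{\frac{3}{4} - \frac{E}{3}}{6} = - \frac{1}{8} + \frac{E}{18}$)
$G{\left(U,r \right)} = - \frac{13 r}{72}$ ($G{\left(U,r \right)} = r \left(- \frac{1}{8} + \frac{1}{18} \left(-1\right)\right) = r \left(- \frac{1}{8} - \frac{1}{18}\right) = r \left(- \frac{13}{72}\right) = - \frac{13 r}{72}$)
$\frac{-267 - 435}{G{\left(3,-17 \right)} + 450} = \frac{-267 - 435}{\left(- \frac{13}{72}\right) \left(-17\right) + 450} = - \frac{702}{\frac{221}{72} + 450} = - \frac{702}{\frac{32621}{72}} = \left(-702\right) \frac{72}{32621} = - \frac{50544}{32621}$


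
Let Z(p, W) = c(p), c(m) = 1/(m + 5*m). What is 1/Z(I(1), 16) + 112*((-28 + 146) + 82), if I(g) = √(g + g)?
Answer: 22400 + 6*√2 ≈ 22409.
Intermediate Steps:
c(m) = 1/(6*m)
I(g) = √2*√g (I(g) = √(2*g) = √2*√g)
Z(p, W) = 1/(6*p)
1/Z(I(1), 16) + 112*((-28 + 146) + 82) = 1/(1/(6*((√2*√1)))) + 112*((-28 + 146) + 82) = 1/(1/(6*((√2*1)))) + 112*(118 + 82) = 1/(1/(6*(√2))) + 112*200 = 1/((√2/2)/6) + 22400 = 1/(√2/12) + 22400 = 6*√2 + 22400 = 22400 + 6*√2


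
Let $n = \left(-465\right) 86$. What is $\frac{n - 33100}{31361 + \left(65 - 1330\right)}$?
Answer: $- \frac{36545}{15048} \approx -2.4286$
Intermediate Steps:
$n = -39990$
$\frac{n - 33100}{31361 + \left(65 - 1330\right)} = \frac{-39990 - 33100}{31361 + \left(65 - 1330\right)} = - \frac{73090}{31361 + \left(65 - 1330\right)} = - \frac{73090}{31361 - 1265} = - \frac{73090}{30096} = \left(-73090\right) \frac{1}{30096} = - \frac{36545}{15048}$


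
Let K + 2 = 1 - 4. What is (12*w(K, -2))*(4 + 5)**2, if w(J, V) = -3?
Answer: -2916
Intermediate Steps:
K = -5 (K = -2 + (1 - 4) = -2 - 3 = -5)
(12*w(K, -2))*(4 + 5)**2 = (12*(-3))*(4 + 5)**2 = -36*9**2 = -36*81 = -2916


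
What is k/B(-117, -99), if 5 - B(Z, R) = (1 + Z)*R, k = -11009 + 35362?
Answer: -24353/11479 ≈ -2.1215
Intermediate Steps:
k = 24353
B(Z, R) = 5 - R*(1 + Z) (B(Z, R) = 5 - (1 + Z)*R = 5 - R*(1 + Z))
k/B(-117, -99) = 24353/(5 - 1*(-99) - 1*(-99)*(-117)) = 24353/(5 + 99 - 11583) = 24353/(-11479) = 24353*(-1/11479) = -24353/11479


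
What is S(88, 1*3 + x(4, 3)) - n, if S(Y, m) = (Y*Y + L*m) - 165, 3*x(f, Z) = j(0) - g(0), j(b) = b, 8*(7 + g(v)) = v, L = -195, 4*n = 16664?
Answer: 2373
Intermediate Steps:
n = 4166 (n = (1/4)*16664 = 4166)
g(v) = -7 + v/8
x(f, Z) = 7/3 (x(f, Z) = (0 - (-7 + (1/8)*0))/3 = (0 - (-7 + 0))/3 = (0 - 1*(-7))/3 = (0 + 7)/3 = (1/3)*7 = 7/3)
S(Y, m) = -165 + Y**2 - 195*m (S(Y, m) = (Y*Y - 195*m) - 165 = (Y**2 - 195*m) - 165 = -165 + Y**2 - 195*m)
S(88, 1*3 + x(4, 3)) - n = (-165 + 88**2 - 195*(1*3 + 7/3)) - 1*4166 = (-165 + 7744 - 195*(3 + 7/3)) - 4166 = (-165 + 7744 - 195*16/3) - 4166 = (-165 + 7744 - 1040) - 4166 = 6539 - 4166 = 2373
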